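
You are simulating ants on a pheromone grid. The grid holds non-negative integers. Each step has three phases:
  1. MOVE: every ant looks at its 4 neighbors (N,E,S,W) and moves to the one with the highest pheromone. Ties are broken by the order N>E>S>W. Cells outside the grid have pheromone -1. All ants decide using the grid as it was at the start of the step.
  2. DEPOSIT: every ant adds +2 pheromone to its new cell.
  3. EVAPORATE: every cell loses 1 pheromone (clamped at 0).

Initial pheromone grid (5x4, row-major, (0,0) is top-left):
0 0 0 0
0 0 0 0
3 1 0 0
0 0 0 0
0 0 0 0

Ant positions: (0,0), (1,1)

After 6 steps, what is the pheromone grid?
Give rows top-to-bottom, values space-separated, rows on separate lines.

After step 1: ants at (0,1),(2,1)
  0 1 0 0
  0 0 0 0
  2 2 0 0
  0 0 0 0
  0 0 0 0
After step 2: ants at (0,2),(2,0)
  0 0 1 0
  0 0 0 0
  3 1 0 0
  0 0 0 0
  0 0 0 0
After step 3: ants at (0,3),(2,1)
  0 0 0 1
  0 0 0 0
  2 2 0 0
  0 0 0 0
  0 0 0 0
After step 4: ants at (1,3),(2,0)
  0 0 0 0
  0 0 0 1
  3 1 0 0
  0 0 0 0
  0 0 0 0
After step 5: ants at (0,3),(2,1)
  0 0 0 1
  0 0 0 0
  2 2 0 0
  0 0 0 0
  0 0 0 0
After step 6: ants at (1,3),(2,0)
  0 0 0 0
  0 0 0 1
  3 1 0 0
  0 0 0 0
  0 0 0 0

0 0 0 0
0 0 0 1
3 1 0 0
0 0 0 0
0 0 0 0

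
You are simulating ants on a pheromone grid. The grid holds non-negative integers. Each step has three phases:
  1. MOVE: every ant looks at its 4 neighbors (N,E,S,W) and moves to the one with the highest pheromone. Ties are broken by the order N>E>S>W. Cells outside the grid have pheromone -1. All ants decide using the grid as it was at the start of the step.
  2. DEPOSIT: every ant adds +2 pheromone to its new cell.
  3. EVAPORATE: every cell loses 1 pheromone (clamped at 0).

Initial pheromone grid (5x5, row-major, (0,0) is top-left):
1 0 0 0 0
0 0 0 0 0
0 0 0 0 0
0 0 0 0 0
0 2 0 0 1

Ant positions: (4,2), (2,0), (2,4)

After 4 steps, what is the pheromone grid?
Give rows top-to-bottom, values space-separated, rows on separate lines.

After step 1: ants at (4,1),(1,0),(1,4)
  0 0 0 0 0
  1 0 0 0 1
  0 0 0 0 0
  0 0 0 0 0
  0 3 0 0 0
After step 2: ants at (3,1),(0,0),(0,4)
  1 0 0 0 1
  0 0 0 0 0
  0 0 0 0 0
  0 1 0 0 0
  0 2 0 0 0
After step 3: ants at (4,1),(0,1),(1,4)
  0 1 0 0 0
  0 0 0 0 1
  0 0 0 0 0
  0 0 0 0 0
  0 3 0 0 0
After step 4: ants at (3,1),(0,2),(0,4)
  0 0 1 0 1
  0 0 0 0 0
  0 0 0 0 0
  0 1 0 0 0
  0 2 0 0 0

0 0 1 0 1
0 0 0 0 0
0 0 0 0 0
0 1 0 0 0
0 2 0 0 0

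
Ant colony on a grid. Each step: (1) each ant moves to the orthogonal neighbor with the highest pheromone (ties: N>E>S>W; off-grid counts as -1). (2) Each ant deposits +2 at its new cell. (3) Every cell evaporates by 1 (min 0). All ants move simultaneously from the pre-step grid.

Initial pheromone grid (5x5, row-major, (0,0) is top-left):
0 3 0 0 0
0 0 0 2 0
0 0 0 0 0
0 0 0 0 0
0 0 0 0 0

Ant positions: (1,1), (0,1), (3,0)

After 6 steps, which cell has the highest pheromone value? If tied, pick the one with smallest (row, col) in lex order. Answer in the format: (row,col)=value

Step 1: ant0:(1,1)->N->(0,1) | ant1:(0,1)->E->(0,2) | ant2:(3,0)->N->(2,0)
  grid max=4 at (0,1)
Step 2: ant0:(0,1)->E->(0,2) | ant1:(0,2)->W->(0,1) | ant2:(2,0)->N->(1,0)
  grid max=5 at (0,1)
Step 3: ant0:(0,2)->W->(0,1) | ant1:(0,1)->E->(0,2) | ant2:(1,0)->N->(0,0)
  grid max=6 at (0,1)
Step 4: ant0:(0,1)->E->(0,2) | ant1:(0,2)->W->(0,1) | ant2:(0,0)->E->(0,1)
  grid max=9 at (0,1)
Step 5: ant0:(0,2)->W->(0,1) | ant1:(0,1)->E->(0,2) | ant2:(0,1)->E->(0,2)
  grid max=10 at (0,1)
Step 6: ant0:(0,1)->E->(0,2) | ant1:(0,2)->W->(0,1) | ant2:(0,2)->W->(0,1)
  grid max=13 at (0,1)
Final grid:
  0 13 8 0 0
  0 0 0 0 0
  0 0 0 0 0
  0 0 0 0 0
  0 0 0 0 0
Max pheromone 13 at (0,1)

Answer: (0,1)=13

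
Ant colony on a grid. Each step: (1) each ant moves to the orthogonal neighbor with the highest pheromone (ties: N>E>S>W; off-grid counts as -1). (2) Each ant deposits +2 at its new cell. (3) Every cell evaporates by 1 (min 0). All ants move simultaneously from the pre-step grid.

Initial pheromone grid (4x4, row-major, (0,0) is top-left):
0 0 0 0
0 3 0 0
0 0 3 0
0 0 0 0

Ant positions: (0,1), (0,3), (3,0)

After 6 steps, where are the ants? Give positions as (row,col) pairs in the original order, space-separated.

Step 1: ant0:(0,1)->S->(1,1) | ant1:(0,3)->S->(1,3) | ant2:(3,0)->N->(2,0)
  grid max=4 at (1,1)
Step 2: ant0:(1,1)->N->(0,1) | ant1:(1,3)->N->(0,3) | ant2:(2,0)->N->(1,0)
  grid max=3 at (1,1)
Step 3: ant0:(0,1)->S->(1,1) | ant1:(0,3)->S->(1,3) | ant2:(1,0)->E->(1,1)
  grid max=6 at (1,1)
Step 4: ant0:(1,1)->N->(0,1) | ant1:(1,3)->N->(0,3) | ant2:(1,1)->N->(0,1)
  grid max=5 at (1,1)
Step 5: ant0:(0,1)->S->(1,1) | ant1:(0,3)->S->(1,3) | ant2:(0,1)->S->(1,1)
  grid max=8 at (1,1)
Step 6: ant0:(1,1)->N->(0,1) | ant1:(1,3)->N->(0,3) | ant2:(1,1)->N->(0,1)
  grid max=7 at (1,1)

(0,1) (0,3) (0,1)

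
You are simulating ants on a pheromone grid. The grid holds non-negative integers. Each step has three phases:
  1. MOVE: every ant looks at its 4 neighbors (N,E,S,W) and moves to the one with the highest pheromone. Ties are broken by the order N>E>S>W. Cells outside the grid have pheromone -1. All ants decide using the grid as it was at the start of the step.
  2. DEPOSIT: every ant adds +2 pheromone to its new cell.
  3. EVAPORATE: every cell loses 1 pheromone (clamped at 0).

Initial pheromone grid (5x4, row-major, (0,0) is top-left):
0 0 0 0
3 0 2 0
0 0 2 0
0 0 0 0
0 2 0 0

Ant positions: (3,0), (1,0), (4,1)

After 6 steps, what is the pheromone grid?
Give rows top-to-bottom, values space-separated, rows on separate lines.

After step 1: ants at (2,0),(0,0),(3,1)
  1 0 0 0
  2 0 1 0
  1 0 1 0
  0 1 0 0
  0 1 0 0
After step 2: ants at (1,0),(1,0),(4,1)
  0 0 0 0
  5 0 0 0
  0 0 0 0
  0 0 0 0
  0 2 0 0
After step 3: ants at (0,0),(0,0),(3,1)
  3 0 0 0
  4 0 0 0
  0 0 0 0
  0 1 0 0
  0 1 0 0
After step 4: ants at (1,0),(1,0),(4,1)
  2 0 0 0
  7 0 0 0
  0 0 0 0
  0 0 0 0
  0 2 0 0
After step 5: ants at (0,0),(0,0),(3,1)
  5 0 0 0
  6 0 0 0
  0 0 0 0
  0 1 0 0
  0 1 0 0
After step 6: ants at (1,0),(1,0),(4,1)
  4 0 0 0
  9 0 0 0
  0 0 0 0
  0 0 0 0
  0 2 0 0

4 0 0 0
9 0 0 0
0 0 0 0
0 0 0 0
0 2 0 0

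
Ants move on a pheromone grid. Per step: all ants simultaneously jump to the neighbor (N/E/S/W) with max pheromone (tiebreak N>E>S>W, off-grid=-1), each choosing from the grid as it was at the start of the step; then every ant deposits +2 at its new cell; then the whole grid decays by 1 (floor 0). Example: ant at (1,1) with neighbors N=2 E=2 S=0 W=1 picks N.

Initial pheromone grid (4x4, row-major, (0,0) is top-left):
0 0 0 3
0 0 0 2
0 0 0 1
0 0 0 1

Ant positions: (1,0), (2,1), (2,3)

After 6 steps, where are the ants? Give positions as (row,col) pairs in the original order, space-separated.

Step 1: ant0:(1,0)->N->(0,0) | ant1:(2,1)->N->(1,1) | ant2:(2,3)->N->(1,3)
  grid max=3 at (1,3)
Step 2: ant0:(0,0)->E->(0,1) | ant1:(1,1)->N->(0,1) | ant2:(1,3)->N->(0,3)
  grid max=3 at (0,1)
Step 3: ant0:(0,1)->E->(0,2) | ant1:(0,1)->E->(0,2) | ant2:(0,3)->S->(1,3)
  grid max=3 at (0,2)
Step 4: ant0:(0,2)->E->(0,3) | ant1:(0,2)->E->(0,3) | ant2:(1,3)->N->(0,3)
  grid max=7 at (0,3)
Step 5: ant0:(0,3)->S->(1,3) | ant1:(0,3)->S->(1,3) | ant2:(0,3)->S->(1,3)
  grid max=7 at (1,3)
Step 6: ant0:(1,3)->N->(0,3) | ant1:(1,3)->N->(0,3) | ant2:(1,3)->N->(0,3)
  grid max=11 at (0,3)

(0,3) (0,3) (0,3)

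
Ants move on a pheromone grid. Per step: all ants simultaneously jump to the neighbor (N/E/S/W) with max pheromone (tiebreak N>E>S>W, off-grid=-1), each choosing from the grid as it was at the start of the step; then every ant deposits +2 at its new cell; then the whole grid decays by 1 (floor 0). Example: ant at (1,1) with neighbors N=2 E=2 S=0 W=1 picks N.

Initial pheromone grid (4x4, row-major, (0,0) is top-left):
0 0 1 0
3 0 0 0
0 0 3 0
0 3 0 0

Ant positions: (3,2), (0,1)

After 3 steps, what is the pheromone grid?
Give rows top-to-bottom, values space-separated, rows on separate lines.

After step 1: ants at (2,2),(0,2)
  0 0 2 0
  2 0 0 0
  0 0 4 0
  0 2 0 0
After step 2: ants at (1,2),(0,3)
  0 0 1 1
  1 0 1 0
  0 0 3 0
  0 1 0 0
After step 3: ants at (2,2),(0,2)
  0 0 2 0
  0 0 0 0
  0 0 4 0
  0 0 0 0

0 0 2 0
0 0 0 0
0 0 4 0
0 0 0 0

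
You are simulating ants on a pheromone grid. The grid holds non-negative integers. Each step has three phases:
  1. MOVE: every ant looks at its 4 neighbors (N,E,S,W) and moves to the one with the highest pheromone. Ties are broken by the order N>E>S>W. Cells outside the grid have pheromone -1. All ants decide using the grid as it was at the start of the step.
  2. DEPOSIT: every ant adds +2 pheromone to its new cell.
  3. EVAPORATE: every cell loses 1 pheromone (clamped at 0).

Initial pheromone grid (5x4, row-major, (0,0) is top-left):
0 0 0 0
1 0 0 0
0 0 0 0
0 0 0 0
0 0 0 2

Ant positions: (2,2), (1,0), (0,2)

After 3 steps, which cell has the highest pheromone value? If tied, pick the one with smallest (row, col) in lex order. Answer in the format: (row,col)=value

Answer: (0,1)=2

Derivation:
Step 1: ant0:(2,2)->N->(1,2) | ant1:(1,0)->N->(0,0) | ant2:(0,2)->E->(0,3)
  grid max=1 at (0,0)
Step 2: ant0:(1,2)->N->(0,2) | ant1:(0,0)->E->(0,1) | ant2:(0,3)->S->(1,3)
  grid max=1 at (0,1)
Step 3: ant0:(0,2)->W->(0,1) | ant1:(0,1)->E->(0,2) | ant2:(1,3)->N->(0,3)
  grid max=2 at (0,1)
Final grid:
  0 2 2 1
  0 0 0 0
  0 0 0 0
  0 0 0 0
  0 0 0 0
Max pheromone 2 at (0,1)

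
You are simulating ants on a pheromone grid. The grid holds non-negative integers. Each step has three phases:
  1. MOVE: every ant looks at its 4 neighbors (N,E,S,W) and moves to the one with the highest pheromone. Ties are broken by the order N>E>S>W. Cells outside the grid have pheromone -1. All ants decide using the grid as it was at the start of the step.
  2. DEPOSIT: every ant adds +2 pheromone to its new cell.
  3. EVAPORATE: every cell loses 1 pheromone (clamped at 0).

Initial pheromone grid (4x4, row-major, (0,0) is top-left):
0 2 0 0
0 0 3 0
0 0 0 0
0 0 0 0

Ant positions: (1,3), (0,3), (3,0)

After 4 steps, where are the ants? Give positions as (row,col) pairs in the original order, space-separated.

Step 1: ant0:(1,3)->W->(1,2) | ant1:(0,3)->S->(1,3) | ant2:(3,0)->N->(2,0)
  grid max=4 at (1,2)
Step 2: ant0:(1,2)->E->(1,3) | ant1:(1,3)->W->(1,2) | ant2:(2,0)->N->(1,0)
  grid max=5 at (1,2)
Step 3: ant0:(1,3)->W->(1,2) | ant1:(1,2)->E->(1,3) | ant2:(1,0)->N->(0,0)
  grid max=6 at (1,2)
Step 4: ant0:(1,2)->E->(1,3) | ant1:(1,3)->W->(1,2) | ant2:(0,0)->E->(0,1)
  grid max=7 at (1,2)

(1,3) (1,2) (0,1)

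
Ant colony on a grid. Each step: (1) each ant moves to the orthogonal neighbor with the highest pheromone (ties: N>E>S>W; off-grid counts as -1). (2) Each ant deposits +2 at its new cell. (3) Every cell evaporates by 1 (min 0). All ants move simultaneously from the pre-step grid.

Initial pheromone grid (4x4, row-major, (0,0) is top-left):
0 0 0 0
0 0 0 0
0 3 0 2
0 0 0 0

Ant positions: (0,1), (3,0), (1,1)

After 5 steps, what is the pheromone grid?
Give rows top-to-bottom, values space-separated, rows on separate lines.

After step 1: ants at (0,2),(2,0),(2,1)
  0 0 1 0
  0 0 0 0
  1 4 0 1
  0 0 0 0
After step 2: ants at (0,3),(2,1),(2,0)
  0 0 0 1
  0 0 0 0
  2 5 0 0
  0 0 0 0
After step 3: ants at (1,3),(2,0),(2,1)
  0 0 0 0
  0 0 0 1
  3 6 0 0
  0 0 0 0
After step 4: ants at (0,3),(2,1),(2,0)
  0 0 0 1
  0 0 0 0
  4 7 0 0
  0 0 0 0
After step 5: ants at (1,3),(2,0),(2,1)
  0 0 0 0
  0 0 0 1
  5 8 0 0
  0 0 0 0

0 0 0 0
0 0 0 1
5 8 0 0
0 0 0 0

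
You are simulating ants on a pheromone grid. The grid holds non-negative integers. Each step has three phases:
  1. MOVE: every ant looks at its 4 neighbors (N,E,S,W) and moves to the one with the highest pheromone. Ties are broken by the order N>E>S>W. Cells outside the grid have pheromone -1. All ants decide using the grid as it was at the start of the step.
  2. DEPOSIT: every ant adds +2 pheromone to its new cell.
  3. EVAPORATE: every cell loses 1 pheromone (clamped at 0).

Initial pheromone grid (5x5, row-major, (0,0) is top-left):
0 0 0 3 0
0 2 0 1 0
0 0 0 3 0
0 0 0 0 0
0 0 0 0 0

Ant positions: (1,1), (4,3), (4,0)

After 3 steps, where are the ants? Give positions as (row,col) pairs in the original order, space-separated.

Step 1: ant0:(1,1)->N->(0,1) | ant1:(4,3)->N->(3,3) | ant2:(4,0)->N->(3,0)
  grid max=2 at (0,3)
Step 2: ant0:(0,1)->S->(1,1) | ant1:(3,3)->N->(2,3) | ant2:(3,0)->N->(2,0)
  grid max=3 at (2,3)
Step 3: ant0:(1,1)->N->(0,1) | ant1:(2,3)->N->(1,3) | ant2:(2,0)->N->(1,0)
  grid max=2 at (2,3)

(0,1) (1,3) (1,0)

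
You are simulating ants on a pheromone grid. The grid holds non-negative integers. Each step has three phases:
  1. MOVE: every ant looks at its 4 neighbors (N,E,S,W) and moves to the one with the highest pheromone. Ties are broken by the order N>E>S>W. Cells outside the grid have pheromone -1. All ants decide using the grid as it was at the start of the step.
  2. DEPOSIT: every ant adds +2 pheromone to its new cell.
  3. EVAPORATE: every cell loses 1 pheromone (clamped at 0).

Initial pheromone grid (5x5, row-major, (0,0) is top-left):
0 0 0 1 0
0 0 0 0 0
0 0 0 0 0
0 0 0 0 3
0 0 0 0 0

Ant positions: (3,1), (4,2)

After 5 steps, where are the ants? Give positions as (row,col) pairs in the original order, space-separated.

Step 1: ant0:(3,1)->N->(2,1) | ant1:(4,2)->N->(3,2)
  grid max=2 at (3,4)
Step 2: ant0:(2,1)->N->(1,1) | ant1:(3,2)->N->(2,2)
  grid max=1 at (1,1)
Step 3: ant0:(1,1)->N->(0,1) | ant1:(2,2)->N->(1,2)
  grid max=1 at (0,1)
Step 4: ant0:(0,1)->E->(0,2) | ant1:(1,2)->N->(0,2)
  grid max=3 at (0,2)
Step 5: ant0:(0,2)->E->(0,3) | ant1:(0,2)->E->(0,3)
  grid max=3 at (0,3)

(0,3) (0,3)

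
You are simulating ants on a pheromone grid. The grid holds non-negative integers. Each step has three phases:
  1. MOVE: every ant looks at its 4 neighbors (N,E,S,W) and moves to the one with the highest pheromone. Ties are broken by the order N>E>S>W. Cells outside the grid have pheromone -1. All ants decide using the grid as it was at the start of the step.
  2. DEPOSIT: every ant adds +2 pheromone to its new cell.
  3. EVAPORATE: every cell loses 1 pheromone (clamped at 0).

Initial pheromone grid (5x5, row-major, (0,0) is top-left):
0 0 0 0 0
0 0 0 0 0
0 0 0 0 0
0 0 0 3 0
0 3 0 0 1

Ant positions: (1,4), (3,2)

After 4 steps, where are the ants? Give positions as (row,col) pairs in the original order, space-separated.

Step 1: ant0:(1,4)->N->(0,4) | ant1:(3,2)->E->(3,3)
  grid max=4 at (3,3)
Step 2: ant0:(0,4)->S->(1,4) | ant1:(3,3)->N->(2,3)
  grid max=3 at (3,3)
Step 3: ant0:(1,4)->N->(0,4) | ant1:(2,3)->S->(3,3)
  grid max=4 at (3,3)
Step 4: ant0:(0,4)->S->(1,4) | ant1:(3,3)->N->(2,3)
  grid max=3 at (3,3)

(1,4) (2,3)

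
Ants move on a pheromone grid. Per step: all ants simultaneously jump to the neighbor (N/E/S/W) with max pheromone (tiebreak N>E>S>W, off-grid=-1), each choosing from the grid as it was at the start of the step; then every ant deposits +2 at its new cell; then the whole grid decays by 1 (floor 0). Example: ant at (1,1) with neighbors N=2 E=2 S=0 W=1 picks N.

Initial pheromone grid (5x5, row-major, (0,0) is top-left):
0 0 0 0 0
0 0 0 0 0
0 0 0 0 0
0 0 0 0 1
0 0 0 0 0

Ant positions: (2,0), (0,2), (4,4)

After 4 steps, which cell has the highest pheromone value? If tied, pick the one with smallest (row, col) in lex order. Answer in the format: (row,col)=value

Answer: (0,2)=1

Derivation:
Step 1: ant0:(2,0)->N->(1,0) | ant1:(0,2)->E->(0,3) | ant2:(4,4)->N->(3,4)
  grid max=2 at (3,4)
Step 2: ant0:(1,0)->N->(0,0) | ant1:(0,3)->E->(0,4) | ant2:(3,4)->N->(2,4)
  grid max=1 at (0,0)
Step 3: ant0:(0,0)->E->(0,1) | ant1:(0,4)->S->(1,4) | ant2:(2,4)->S->(3,4)
  grid max=2 at (3,4)
Step 4: ant0:(0,1)->E->(0,2) | ant1:(1,4)->N->(0,4) | ant2:(3,4)->N->(2,4)
  grid max=1 at (0,2)
Final grid:
  0 0 1 0 1
  0 0 0 0 0
  0 0 0 0 1
  0 0 0 0 1
  0 0 0 0 0
Max pheromone 1 at (0,2)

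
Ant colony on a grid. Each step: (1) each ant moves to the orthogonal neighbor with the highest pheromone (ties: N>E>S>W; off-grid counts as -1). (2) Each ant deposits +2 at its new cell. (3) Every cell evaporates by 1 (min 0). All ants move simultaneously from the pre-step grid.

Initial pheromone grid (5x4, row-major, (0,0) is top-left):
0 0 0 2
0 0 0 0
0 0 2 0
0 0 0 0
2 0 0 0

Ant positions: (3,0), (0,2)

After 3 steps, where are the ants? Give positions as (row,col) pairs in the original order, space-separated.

Step 1: ant0:(3,0)->S->(4,0) | ant1:(0,2)->E->(0,3)
  grid max=3 at (0,3)
Step 2: ant0:(4,0)->N->(3,0) | ant1:(0,3)->S->(1,3)
  grid max=2 at (0,3)
Step 3: ant0:(3,0)->S->(4,0) | ant1:(1,3)->N->(0,3)
  grid max=3 at (0,3)

(4,0) (0,3)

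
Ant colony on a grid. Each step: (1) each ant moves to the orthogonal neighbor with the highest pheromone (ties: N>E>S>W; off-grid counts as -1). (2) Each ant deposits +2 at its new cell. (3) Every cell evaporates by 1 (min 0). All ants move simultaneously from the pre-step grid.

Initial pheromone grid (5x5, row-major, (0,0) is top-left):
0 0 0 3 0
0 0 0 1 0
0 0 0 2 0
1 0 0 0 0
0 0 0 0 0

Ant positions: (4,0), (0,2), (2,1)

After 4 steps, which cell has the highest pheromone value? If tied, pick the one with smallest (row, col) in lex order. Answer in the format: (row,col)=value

Answer: (0,3)=5

Derivation:
Step 1: ant0:(4,0)->N->(3,0) | ant1:(0,2)->E->(0,3) | ant2:(2,1)->N->(1,1)
  grid max=4 at (0,3)
Step 2: ant0:(3,0)->N->(2,0) | ant1:(0,3)->E->(0,4) | ant2:(1,1)->N->(0,1)
  grid max=3 at (0,3)
Step 3: ant0:(2,0)->S->(3,0) | ant1:(0,4)->W->(0,3) | ant2:(0,1)->E->(0,2)
  grid max=4 at (0,3)
Step 4: ant0:(3,0)->N->(2,0) | ant1:(0,3)->W->(0,2) | ant2:(0,2)->E->(0,3)
  grid max=5 at (0,3)
Final grid:
  0 0 2 5 0
  0 0 0 0 0
  1 0 0 0 0
  1 0 0 0 0
  0 0 0 0 0
Max pheromone 5 at (0,3)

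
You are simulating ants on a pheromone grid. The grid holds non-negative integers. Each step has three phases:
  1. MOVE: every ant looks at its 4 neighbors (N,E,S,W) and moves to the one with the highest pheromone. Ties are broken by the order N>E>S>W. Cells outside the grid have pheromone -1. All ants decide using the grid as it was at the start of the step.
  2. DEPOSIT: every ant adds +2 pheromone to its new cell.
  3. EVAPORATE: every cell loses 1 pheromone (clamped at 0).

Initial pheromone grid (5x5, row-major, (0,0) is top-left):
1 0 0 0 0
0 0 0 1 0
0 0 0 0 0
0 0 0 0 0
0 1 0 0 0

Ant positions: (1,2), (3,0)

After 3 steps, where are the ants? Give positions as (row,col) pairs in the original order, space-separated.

Step 1: ant0:(1,2)->E->(1,3) | ant1:(3,0)->N->(2,0)
  grid max=2 at (1,3)
Step 2: ant0:(1,3)->N->(0,3) | ant1:(2,0)->N->(1,0)
  grid max=1 at (0,3)
Step 3: ant0:(0,3)->S->(1,3) | ant1:(1,0)->N->(0,0)
  grid max=2 at (1,3)

(1,3) (0,0)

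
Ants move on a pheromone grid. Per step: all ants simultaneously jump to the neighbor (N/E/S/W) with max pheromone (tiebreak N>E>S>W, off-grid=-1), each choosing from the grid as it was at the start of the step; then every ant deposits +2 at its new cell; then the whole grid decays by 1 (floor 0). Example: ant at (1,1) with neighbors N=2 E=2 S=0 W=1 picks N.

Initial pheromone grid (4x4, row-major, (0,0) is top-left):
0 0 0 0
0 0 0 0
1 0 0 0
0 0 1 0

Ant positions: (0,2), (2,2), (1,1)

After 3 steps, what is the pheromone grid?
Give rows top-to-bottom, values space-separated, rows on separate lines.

After step 1: ants at (0,3),(3,2),(0,1)
  0 1 0 1
  0 0 0 0
  0 0 0 0
  0 0 2 0
After step 2: ants at (1,3),(2,2),(0,2)
  0 0 1 0
  0 0 0 1
  0 0 1 0
  0 0 1 0
After step 3: ants at (0,3),(3,2),(0,3)
  0 0 0 3
  0 0 0 0
  0 0 0 0
  0 0 2 0

0 0 0 3
0 0 0 0
0 0 0 0
0 0 2 0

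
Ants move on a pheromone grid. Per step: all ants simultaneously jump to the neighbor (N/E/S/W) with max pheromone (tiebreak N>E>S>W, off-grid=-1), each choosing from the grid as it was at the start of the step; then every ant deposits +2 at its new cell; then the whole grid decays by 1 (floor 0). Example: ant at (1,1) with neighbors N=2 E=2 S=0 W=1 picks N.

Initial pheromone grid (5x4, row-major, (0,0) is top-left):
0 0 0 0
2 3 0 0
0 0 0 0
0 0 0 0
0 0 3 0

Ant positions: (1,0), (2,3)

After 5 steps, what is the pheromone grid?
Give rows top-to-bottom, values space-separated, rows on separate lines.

After step 1: ants at (1,1),(1,3)
  0 0 0 0
  1 4 0 1
  0 0 0 0
  0 0 0 0
  0 0 2 0
After step 2: ants at (1,0),(0,3)
  0 0 0 1
  2 3 0 0
  0 0 0 0
  0 0 0 0
  0 0 1 0
After step 3: ants at (1,1),(1,3)
  0 0 0 0
  1 4 0 1
  0 0 0 0
  0 0 0 0
  0 0 0 0
After step 4: ants at (1,0),(0,3)
  0 0 0 1
  2 3 0 0
  0 0 0 0
  0 0 0 0
  0 0 0 0
After step 5: ants at (1,1),(1,3)
  0 0 0 0
  1 4 0 1
  0 0 0 0
  0 0 0 0
  0 0 0 0

0 0 0 0
1 4 0 1
0 0 0 0
0 0 0 0
0 0 0 0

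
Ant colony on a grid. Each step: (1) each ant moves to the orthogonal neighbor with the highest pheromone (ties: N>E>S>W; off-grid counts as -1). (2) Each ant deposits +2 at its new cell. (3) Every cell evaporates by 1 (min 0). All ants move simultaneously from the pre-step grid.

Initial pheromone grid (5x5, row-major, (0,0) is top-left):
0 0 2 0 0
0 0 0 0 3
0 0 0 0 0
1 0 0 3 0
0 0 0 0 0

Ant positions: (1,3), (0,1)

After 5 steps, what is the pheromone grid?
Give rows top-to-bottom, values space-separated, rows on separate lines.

After step 1: ants at (1,4),(0,2)
  0 0 3 0 0
  0 0 0 0 4
  0 0 0 0 0
  0 0 0 2 0
  0 0 0 0 0
After step 2: ants at (0,4),(0,3)
  0 0 2 1 1
  0 0 0 0 3
  0 0 0 0 0
  0 0 0 1 0
  0 0 0 0 0
After step 3: ants at (1,4),(0,2)
  0 0 3 0 0
  0 0 0 0 4
  0 0 0 0 0
  0 0 0 0 0
  0 0 0 0 0
After step 4: ants at (0,4),(0,3)
  0 0 2 1 1
  0 0 0 0 3
  0 0 0 0 0
  0 0 0 0 0
  0 0 0 0 0
After step 5: ants at (1,4),(0,2)
  0 0 3 0 0
  0 0 0 0 4
  0 0 0 0 0
  0 0 0 0 0
  0 0 0 0 0

0 0 3 0 0
0 0 0 0 4
0 0 0 0 0
0 0 0 0 0
0 0 0 0 0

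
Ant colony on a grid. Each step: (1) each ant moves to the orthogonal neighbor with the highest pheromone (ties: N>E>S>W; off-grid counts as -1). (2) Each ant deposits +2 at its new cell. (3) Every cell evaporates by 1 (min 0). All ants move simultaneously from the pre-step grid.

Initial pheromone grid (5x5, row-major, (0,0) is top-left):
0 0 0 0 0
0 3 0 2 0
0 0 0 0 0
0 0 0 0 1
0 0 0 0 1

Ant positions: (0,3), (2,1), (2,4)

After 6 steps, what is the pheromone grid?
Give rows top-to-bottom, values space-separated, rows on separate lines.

After step 1: ants at (1,3),(1,1),(3,4)
  0 0 0 0 0
  0 4 0 3 0
  0 0 0 0 0
  0 0 0 0 2
  0 0 0 0 0
After step 2: ants at (0,3),(0,1),(2,4)
  0 1 0 1 0
  0 3 0 2 0
  0 0 0 0 1
  0 0 0 0 1
  0 0 0 0 0
After step 3: ants at (1,3),(1,1),(3,4)
  0 0 0 0 0
  0 4 0 3 0
  0 0 0 0 0
  0 0 0 0 2
  0 0 0 0 0
After step 4: ants at (0,3),(0,1),(2,4)
  0 1 0 1 0
  0 3 0 2 0
  0 0 0 0 1
  0 0 0 0 1
  0 0 0 0 0
After step 5: ants at (1,3),(1,1),(3,4)
  0 0 0 0 0
  0 4 0 3 0
  0 0 0 0 0
  0 0 0 0 2
  0 0 0 0 0
After step 6: ants at (0,3),(0,1),(2,4)
  0 1 0 1 0
  0 3 0 2 0
  0 0 0 0 1
  0 0 0 0 1
  0 0 0 0 0

0 1 0 1 0
0 3 0 2 0
0 0 0 0 1
0 0 0 0 1
0 0 0 0 0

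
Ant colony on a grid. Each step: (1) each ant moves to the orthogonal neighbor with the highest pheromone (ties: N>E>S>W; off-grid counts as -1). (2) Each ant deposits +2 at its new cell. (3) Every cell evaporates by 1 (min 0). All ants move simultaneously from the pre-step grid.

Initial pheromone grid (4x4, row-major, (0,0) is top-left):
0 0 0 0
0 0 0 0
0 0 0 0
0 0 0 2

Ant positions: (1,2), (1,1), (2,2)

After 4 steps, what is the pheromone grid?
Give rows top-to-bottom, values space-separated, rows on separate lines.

After step 1: ants at (0,2),(0,1),(1,2)
  0 1 1 0
  0 0 1 0
  0 0 0 0
  0 0 0 1
After step 2: ants at (1,2),(0,2),(0,2)
  0 0 4 0
  0 0 2 0
  0 0 0 0
  0 0 0 0
After step 3: ants at (0,2),(1,2),(1,2)
  0 0 5 0
  0 0 5 0
  0 0 0 0
  0 0 0 0
After step 4: ants at (1,2),(0,2),(0,2)
  0 0 8 0
  0 0 6 0
  0 0 0 0
  0 0 0 0

0 0 8 0
0 0 6 0
0 0 0 0
0 0 0 0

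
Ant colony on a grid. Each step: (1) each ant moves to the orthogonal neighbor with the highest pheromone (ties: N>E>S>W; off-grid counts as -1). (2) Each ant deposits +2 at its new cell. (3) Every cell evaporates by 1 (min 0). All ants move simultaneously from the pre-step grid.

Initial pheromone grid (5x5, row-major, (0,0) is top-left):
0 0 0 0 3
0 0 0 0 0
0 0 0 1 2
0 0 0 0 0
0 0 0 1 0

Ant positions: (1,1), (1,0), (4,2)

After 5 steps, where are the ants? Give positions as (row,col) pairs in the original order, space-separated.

Step 1: ant0:(1,1)->N->(0,1) | ant1:(1,0)->N->(0,0) | ant2:(4,2)->E->(4,3)
  grid max=2 at (0,4)
Step 2: ant0:(0,1)->W->(0,0) | ant1:(0,0)->E->(0,1) | ant2:(4,3)->N->(3,3)
  grid max=2 at (0,0)
Step 3: ant0:(0,0)->E->(0,1) | ant1:(0,1)->W->(0,0) | ant2:(3,3)->S->(4,3)
  grid max=3 at (0,0)
Step 4: ant0:(0,1)->W->(0,0) | ant1:(0,0)->E->(0,1) | ant2:(4,3)->N->(3,3)
  grid max=4 at (0,0)
Step 5: ant0:(0,0)->E->(0,1) | ant1:(0,1)->W->(0,0) | ant2:(3,3)->S->(4,3)
  grid max=5 at (0,0)

(0,1) (0,0) (4,3)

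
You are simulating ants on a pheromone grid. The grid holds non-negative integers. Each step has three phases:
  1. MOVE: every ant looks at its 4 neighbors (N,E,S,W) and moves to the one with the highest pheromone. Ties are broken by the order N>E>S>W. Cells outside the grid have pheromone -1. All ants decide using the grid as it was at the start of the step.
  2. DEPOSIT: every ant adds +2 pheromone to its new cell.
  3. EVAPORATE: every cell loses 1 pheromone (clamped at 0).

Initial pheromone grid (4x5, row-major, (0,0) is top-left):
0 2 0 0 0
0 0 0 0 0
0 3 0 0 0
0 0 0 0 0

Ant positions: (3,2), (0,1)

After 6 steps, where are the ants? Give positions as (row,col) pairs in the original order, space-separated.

Step 1: ant0:(3,2)->N->(2,2) | ant1:(0,1)->E->(0,2)
  grid max=2 at (2,1)
Step 2: ant0:(2,2)->W->(2,1) | ant1:(0,2)->W->(0,1)
  grid max=3 at (2,1)
Step 3: ant0:(2,1)->N->(1,1) | ant1:(0,1)->E->(0,2)
  grid max=2 at (2,1)
Step 4: ant0:(1,1)->S->(2,1) | ant1:(0,2)->W->(0,1)
  grid max=3 at (2,1)
Step 5: ant0:(2,1)->N->(1,1) | ant1:(0,1)->E->(0,2)
  grid max=2 at (2,1)
Step 6: ant0:(1,1)->S->(2,1) | ant1:(0,2)->W->(0,1)
  grid max=3 at (2,1)

(2,1) (0,1)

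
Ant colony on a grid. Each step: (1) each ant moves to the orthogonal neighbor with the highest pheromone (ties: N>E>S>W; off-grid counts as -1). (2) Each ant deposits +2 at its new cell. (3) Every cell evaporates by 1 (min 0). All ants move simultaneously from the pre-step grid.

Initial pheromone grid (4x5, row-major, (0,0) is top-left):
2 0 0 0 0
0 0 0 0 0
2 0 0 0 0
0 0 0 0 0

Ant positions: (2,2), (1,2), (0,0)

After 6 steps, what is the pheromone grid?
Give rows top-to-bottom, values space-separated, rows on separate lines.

After step 1: ants at (1,2),(0,2),(0,1)
  1 1 1 0 0
  0 0 1 0 0
  1 0 0 0 0
  0 0 0 0 0
After step 2: ants at (0,2),(1,2),(0,2)
  0 0 4 0 0
  0 0 2 0 0
  0 0 0 0 0
  0 0 0 0 0
After step 3: ants at (1,2),(0,2),(1,2)
  0 0 5 0 0
  0 0 5 0 0
  0 0 0 0 0
  0 0 0 0 0
After step 4: ants at (0,2),(1,2),(0,2)
  0 0 8 0 0
  0 0 6 0 0
  0 0 0 0 0
  0 0 0 0 0
After step 5: ants at (1,2),(0,2),(1,2)
  0 0 9 0 0
  0 0 9 0 0
  0 0 0 0 0
  0 0 0 0 0
After step 6: ants at (0,2),(1,2),(0,2)
  0 0 12 0 0
  0 0 10 0 0
  0 0 0 0 0
  0 0 0 0 0

0 0 12 0 0
0 0 10 0 0
0 0 0 0 0
0 0 0 0 0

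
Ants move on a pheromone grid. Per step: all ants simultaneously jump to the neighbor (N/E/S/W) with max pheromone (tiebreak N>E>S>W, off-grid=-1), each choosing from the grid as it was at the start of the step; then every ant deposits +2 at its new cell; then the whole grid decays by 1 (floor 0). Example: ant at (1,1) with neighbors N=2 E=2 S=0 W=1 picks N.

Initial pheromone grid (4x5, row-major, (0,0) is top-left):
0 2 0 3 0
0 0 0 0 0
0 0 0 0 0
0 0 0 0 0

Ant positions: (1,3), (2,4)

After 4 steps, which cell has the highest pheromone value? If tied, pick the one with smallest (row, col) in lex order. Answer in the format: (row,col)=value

Answer: (0,3)=5

Derivation:
Step 1: ant0:(1,3)->N->(0,3) | ant1:(2,4)->N->(1,4)
  grid max=4 at (0,3)
Step 2: ant0:(0,3)->E->(0,4) | ant1:(1,4)->N->(0,4)
  grid max=3 at (0,3)
Step 3: ant0:(0,4)->W->(0,3) | ant1:(0,4)->W->(0,3)
  grid max=6 at (0,3)
Step 4: ant0:(0,3)->E->(0,4) | ant1:(0,3)->E->(0,4)
  grid max=5 at (0,3)
Final grid:
  0 0 0 5 5
  0 0 0 0 0
  0 0 0 0 0
  0 0 0 0 0
Max pheromone 5 at (0,3)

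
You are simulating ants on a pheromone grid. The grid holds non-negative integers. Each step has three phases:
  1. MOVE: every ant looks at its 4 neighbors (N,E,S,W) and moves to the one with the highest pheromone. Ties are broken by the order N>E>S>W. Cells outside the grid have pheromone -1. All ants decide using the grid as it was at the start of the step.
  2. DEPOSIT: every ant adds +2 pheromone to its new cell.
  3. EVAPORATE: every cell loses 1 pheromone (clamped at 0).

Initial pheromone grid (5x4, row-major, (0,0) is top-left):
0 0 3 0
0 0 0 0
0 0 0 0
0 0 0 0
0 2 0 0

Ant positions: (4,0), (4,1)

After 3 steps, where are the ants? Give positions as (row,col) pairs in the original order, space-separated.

Step 1: ant0:(4,0)->E->(4,1) | ant1:(4,1)->N->(3,1)
  grid max=3 at (4,1)
Step 2: ant0:(4,1)->N->(3,1) | ant1:(3,1)->S->(4,1)
  grid max=4 at (4,1)
Step 3: ant0:(3,1)->S->(4,1) | ant1:(4,1)->N->(3,1)
  grid max=5 at (4,1)

(4,1) (3,1)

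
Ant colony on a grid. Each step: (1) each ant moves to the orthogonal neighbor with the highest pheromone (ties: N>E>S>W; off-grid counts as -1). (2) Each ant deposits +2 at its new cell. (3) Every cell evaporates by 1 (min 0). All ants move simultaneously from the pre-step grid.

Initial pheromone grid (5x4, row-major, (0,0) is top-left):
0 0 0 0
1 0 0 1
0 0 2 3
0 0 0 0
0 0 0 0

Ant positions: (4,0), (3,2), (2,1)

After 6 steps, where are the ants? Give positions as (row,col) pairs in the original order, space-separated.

Step 1: ant0:(4,0)->N->(3,0) | ant1:(3,2)->N->(2,2) | ant2:(2,1)->E->(2,2)
  grid max=5 at (2,2)
Step 2: ant0:(3,0)->N->(2,0) | ant1:(2,2)->E->(2,3) | ant2:(2,2)->E->(2,3)
  grid max=5 at (2,3)
Step 3: ant0:(2,0)->N->(1,0) | ant1:(2,3)->W->(2,2) | ant2:(2,3)->W->(2,2)
  grid max=7 at (2,2)
Step 4: ant0:(1,0)->N->(0,0) | ant1:(2,2)->E->(2,3) | ant2:(2,2)->E->(2,3)
  grid max=7 at (2,3)
Step 5: ant0:(0,0)->E->(0,1) | ant1:(2,3)->W->(2,2) | ant2:(2,3)->W->(2,2)
  grid max=9 at (2,2)
Step 6: ant0:(0,1)->E->(0,2) | ant1:(2,2)->E->(2,3) | ant2:(2,2)->E->(2,3)
  grid max=9 at (2,3)

(0,2) (2,3) (2,3)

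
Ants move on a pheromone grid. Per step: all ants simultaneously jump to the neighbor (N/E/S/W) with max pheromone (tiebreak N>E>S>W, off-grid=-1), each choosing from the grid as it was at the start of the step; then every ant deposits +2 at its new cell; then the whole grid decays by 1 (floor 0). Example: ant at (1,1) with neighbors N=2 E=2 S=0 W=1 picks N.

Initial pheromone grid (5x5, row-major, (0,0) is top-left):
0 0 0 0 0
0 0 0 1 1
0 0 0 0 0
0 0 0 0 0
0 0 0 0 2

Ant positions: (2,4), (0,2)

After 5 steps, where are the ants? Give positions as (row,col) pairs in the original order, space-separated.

Step 1: ant0:(2,4)->N->(1,4) | ant1:(0,2)->E->(0,3)
  grid max=2 at (1,4)
Step 2: ant0:(1,4)->N->(0,4) | ant1:(0,3)->E->(0,4)
  grid max=3 at (0,4)
Step 3: ant0:(0,4)->S->(1,4) | ant1:(0,4)->S->(1,4)
  grid max=4 at (1,4)
Step 4: ant0:(1,4)->N->(0,4) | ant1:(1,4)->N->(0,4)
  grid max=5 at (0,4)
Step 5: ant0:(0,4)->S->(1,4) | ant1:(0,4)->S->(1,4)
  grid max=6 at (1,4)

(1,4) (1,4)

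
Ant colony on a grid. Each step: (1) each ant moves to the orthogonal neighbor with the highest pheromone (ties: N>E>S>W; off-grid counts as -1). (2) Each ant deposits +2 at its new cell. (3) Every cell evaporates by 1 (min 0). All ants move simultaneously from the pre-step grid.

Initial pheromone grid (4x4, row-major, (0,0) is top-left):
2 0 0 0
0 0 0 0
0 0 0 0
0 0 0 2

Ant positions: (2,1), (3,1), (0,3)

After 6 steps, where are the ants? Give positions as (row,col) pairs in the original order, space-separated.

Step 1: ant0:(2,1)->N->(1,1) | ant1:(3,1)->N->(2,1) | ant2:(0,3)->S->(1,3)
  grid max=1 at (0,0)
Step 2: ant0:(1,1)->S->(2,1) | ant1:(2,1)->N->(1,1) | ant2:(1,3)->N->(0,3)
  grid max=2 at (1,1)
Step 3: ant0:(2,1)->N->(1,1) | ant1:(1,1)->S->(2,1) | ant2:(0,3)->S->(1,3)
  grid max=3 at (1,1)
Step 4: ant0:(1,1)->S->(2,1) | ant1:(2,1)->N->(1,1) | ant2:(1,3)->N->(0,3)
  grid max=4 at (1,1)
Step 5: ant0:(2,1)->N->(1,1) | ant1:(1,1)->S->(2,1) | ant2:(0,3)->S->(1,3)
  grid max=5 at (1,1)
Step 6: ant0:(1,1)->S->(2,1) | ant1:(2,1)->N->(1,1) | ant2:(1,3)->N->(0,3)
  grid max=6 at (1,1)

(2,1) (1,1) (0,3)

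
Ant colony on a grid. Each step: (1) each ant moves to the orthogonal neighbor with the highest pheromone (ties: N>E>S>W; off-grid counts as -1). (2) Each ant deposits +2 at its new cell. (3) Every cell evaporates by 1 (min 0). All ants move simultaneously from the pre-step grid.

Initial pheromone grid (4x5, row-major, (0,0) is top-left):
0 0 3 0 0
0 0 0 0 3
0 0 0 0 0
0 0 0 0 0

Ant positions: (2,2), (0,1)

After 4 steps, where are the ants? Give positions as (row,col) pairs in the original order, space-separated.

Step 1: ant0:(2,2)->N->(1,2) | ant1:(0,1)->E->(0,2)
  grid max=4 at (0,2)
Step 2: ant0:(1,2)->N->(0,2) | ant1:(0,2)->S->(1,2)
  grid max=5 at (0,2)
Step 3: ant0:(0,2)->S->(1,2) | ant1:(1,2)->N->(0,2)
  grid max=6 at (0,2)
Step 4: ant0:(1,2)->N->(0,2) | ant1:(0,2)->S->(1,2)
  grid max=7 at (0,2)

(0,2) (1,2)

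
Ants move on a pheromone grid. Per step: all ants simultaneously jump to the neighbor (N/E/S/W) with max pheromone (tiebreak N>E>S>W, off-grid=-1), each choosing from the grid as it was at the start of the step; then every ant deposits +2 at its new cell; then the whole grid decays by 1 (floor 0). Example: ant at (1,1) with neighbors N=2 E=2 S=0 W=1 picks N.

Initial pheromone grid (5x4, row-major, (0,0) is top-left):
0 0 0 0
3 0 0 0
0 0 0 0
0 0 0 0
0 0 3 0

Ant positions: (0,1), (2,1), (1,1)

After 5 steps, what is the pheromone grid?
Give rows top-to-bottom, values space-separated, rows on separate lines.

After step 1: ants at (0,2),(1,1),(1,0)
  0 0 1 0
  4 1 0 0
  0 0 0 0
  0 0 0 0
  0 0 2 0
After step 2: ants at (0,3),(1,0),(1,1)
  0 0 0 1
  5 2 0 0
  0 0 0 0
  0 0 0 0
  0 0 1 0
After step 3: ants at (1,3),(1,1),(1,0)
  0 0 0 0
  6 3 0 1
  0 0 0 0
  0 0 0 0
  0 0 0 0
After step 4: ants at (0,3),(1,0),(1,1)
  0 0 0 1
  7 4 0 0
  0 0 0 0
  0 0 0 0
  0 0 0 0
After step 5: ants at (1,3),(1,1),(1,0)
  0 0 0 0
  8 5 0 1
  0 0 0 0
  0 0 0 0
  0 0 0 0

0 0 0 0
8 5 0 1
0 0 0 0
0 0 0 0
0 0 0 0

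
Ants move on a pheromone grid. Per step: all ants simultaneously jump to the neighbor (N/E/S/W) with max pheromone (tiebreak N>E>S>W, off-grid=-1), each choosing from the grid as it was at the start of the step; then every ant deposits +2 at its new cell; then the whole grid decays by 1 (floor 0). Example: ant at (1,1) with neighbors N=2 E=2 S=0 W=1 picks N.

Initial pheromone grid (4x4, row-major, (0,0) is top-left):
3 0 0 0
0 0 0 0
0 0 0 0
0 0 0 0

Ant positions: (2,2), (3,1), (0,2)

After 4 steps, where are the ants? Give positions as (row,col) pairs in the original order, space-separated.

Step 1: ant0:(2,2)->N->(1,2) | ant1:(3,1)->N->(2,1) | ant2:(0,2)->E->(0,3)
  grid max=2 at (0,0)
Step 2: ant0:(1,2)->N->(0,2) | ant1:(2,1)->N->(1,1) | ant2:(0,3)->S->(1,3)
  grid max=1 at (0,0)
Step 3: ant0:(0,2)->E->(0,3) | ant1:(1,1)->N->(0,1) | ant2:(1,3)->N->(0,3)
  grid max=3 at (0,3)
Step 4: ant0:(0,3)->S->(1,3) | ant1:(0,1)->E->(0,2) | ant2:(0,3)->S->(1,3)
  grid max=3 at (1,3)

(1,3) (0,2) (1,3)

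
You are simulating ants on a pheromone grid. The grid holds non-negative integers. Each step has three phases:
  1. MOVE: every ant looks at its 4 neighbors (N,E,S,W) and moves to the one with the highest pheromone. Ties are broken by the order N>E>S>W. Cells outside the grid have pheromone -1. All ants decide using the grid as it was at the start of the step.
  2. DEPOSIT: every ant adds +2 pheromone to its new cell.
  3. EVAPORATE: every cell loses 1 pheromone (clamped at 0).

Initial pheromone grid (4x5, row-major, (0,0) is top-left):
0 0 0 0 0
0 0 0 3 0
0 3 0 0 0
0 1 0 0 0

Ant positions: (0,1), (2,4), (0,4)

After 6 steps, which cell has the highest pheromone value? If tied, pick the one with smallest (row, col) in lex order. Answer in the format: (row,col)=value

Answer: (1,3)=13

Derivation:
Step 1: ant0:(0,1)->E->(0,2) | ant1:(2,4)->N->(1,4) | ant2:(0,4)->S->(1,4)
  grid max=3 at (1,4)
Step 2: ant0:(0,2)->E->(0,3) | ant1:(1,4)->W->(1,3) | ant2:(1,4)->W->(1,3)
  grid max=5 at (1,3)
Step 3: ant0:(0,3)->S->(1,3) | ant1:(1,3)->E->(1,4) | ant2:(1,3)->E->(1,4)
  grid max=6 at (1,3)
Step 4: ant0:(1,3)->E->(1,4) | ant1:(1,4)->W->(1,3) | ant2:(1,4)->W->(1,3)
  grid max=9 at (1,3)
Step 5: ant0:(1,4)->W->(1,3) | ant1:(1,3)->E->(1,4) | ant2:(1,3)->E->(1,4)
  grid max=10 at (1,3)
Step 6: ant0:(1,3)->E->(1,4) | ant1:(1,4)->W->(1,3) | ant2:(1,4)->W->(1,3)
  grid max=13 at (1,3)
Final grid:
  0 0 0 0 0
  0 0 0 13 10
  0 0 0 0 0
  0 0 0 0 0
Max pheromone 13 at (1,3)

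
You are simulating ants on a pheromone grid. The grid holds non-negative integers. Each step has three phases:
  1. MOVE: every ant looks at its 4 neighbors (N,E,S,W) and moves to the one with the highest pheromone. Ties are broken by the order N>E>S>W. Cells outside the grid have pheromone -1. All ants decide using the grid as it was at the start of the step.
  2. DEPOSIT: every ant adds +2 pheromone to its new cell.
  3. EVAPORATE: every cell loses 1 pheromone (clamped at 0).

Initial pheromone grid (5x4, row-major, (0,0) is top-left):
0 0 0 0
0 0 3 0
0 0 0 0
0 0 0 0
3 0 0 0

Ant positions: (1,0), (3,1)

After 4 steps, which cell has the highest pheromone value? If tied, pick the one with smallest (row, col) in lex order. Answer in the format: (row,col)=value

Answer: (0,1)=3

Derivation:
Step 1: ant0:(1,0)->N->(0,0) | ant1:(3,1)->N->(2,1)
  grid max=2 at (1,2)
Step 2: ant0:(0,0)->E->(0,1) | ant1:(2,1)->N->(1,1)
  grid max=1 at (0,1)
Step 3: ant0:(0,1)->S->(1,1) | ant1:(1,1)->N->(0,1)
  grid max=2 at (0,1)
Step 4: ant0:(1,1)->N->(0,1) | ant1:(0,1)->S->(1,1)
  grid max=3 at (0,1)
Final grid:
  0 3 0 0
  0 3 0 0
  0 0 0 0
  0 0 0 0
  0 0 0 0
Max pheromone 3 at (0,1)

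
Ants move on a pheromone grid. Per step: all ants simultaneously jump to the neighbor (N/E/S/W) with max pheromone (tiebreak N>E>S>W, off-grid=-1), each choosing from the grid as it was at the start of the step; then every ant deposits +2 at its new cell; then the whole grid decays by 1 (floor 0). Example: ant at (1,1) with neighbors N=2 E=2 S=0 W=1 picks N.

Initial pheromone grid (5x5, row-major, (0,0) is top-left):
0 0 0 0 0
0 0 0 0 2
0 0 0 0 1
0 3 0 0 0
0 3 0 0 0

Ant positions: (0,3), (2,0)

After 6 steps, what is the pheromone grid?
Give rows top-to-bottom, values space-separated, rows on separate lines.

After step 1: ants at (0,4),(1,0)
  0 0 0 0 1
  1 0 0 0 1
  0 0 0 0 0
  0 2 0 0 0
  0 2 0 0 0
After step 2: ants at (1,4),(0,0)
  1 0 0 0 0
  0 0 0 0 2
  0 0 0 0 0
  0 1 0 0 0
  0 1 0 0 0
After step 3: ants at (0,4),(0,1)
  0 1 0 0 1
  0 0 0 0 1
  0 0 0 0 0
  0 0 0 0 0
  0 0 0 0 0
After step 4: ants at (1,4),(0,2)
  0 0 1 0 0
  0 0 0 0 2
  0 0 0 0 0
  0 0 0 0 0
  0 0 0 0 0
After step 5: ants at (0,4),(0,3)
  0 0 0 1 1
  0 0 0 0 1
  0 0 0 0 0
  0 0 0 0 0
  0 0 0 0 0
After step 6: ants at (1,4),(0,4)
  0 0 0 0 2
  0 0 0 0 2
  0 0 0 0 0
  0 0 0 0 0
  0 0 0 0 0

0 0 0 0 2
0 0 0 0 2
0 0 0 0 0
0 0 0 0 0
0 0 0 0 0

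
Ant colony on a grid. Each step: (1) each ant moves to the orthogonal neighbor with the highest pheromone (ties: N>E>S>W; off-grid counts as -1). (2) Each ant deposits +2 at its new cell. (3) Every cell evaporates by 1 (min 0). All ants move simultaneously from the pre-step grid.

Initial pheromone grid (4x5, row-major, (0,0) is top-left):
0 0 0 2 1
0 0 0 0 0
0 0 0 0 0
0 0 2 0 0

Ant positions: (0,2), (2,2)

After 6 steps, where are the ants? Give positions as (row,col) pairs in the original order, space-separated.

Step 1: ant0:(0,2)->E->(0,3) | ant1:(2,2)->S->(3,2)
  grid max=3 at (0,3)
Step 2: ant0:(0,3)->E->(0,4) | ant1:(3,2)->N->(2,2)
  grid max=2 at (0,3)
Step 3: ant0:(0,4)->W->(0,3) | ant1:(2,2)->S->(3,2)
  grid max=3 at (0,3)
Step 4: ant0:(0,3)->E->(0,4) | ant1:(3,2)->N->(2,2)
  grid max=2 at (0,3)
Step 5: ant0:(0,4)->W->(0,3) | ant1:(2,2)->S->(3,2)
  grid max=3 at (0,3)
Step 6: ant0:(0,3)->E->(0,4) | ant1:(3,2)->N->(2,2)
  grid max=2 at (0,3)

(0,4) (2,2)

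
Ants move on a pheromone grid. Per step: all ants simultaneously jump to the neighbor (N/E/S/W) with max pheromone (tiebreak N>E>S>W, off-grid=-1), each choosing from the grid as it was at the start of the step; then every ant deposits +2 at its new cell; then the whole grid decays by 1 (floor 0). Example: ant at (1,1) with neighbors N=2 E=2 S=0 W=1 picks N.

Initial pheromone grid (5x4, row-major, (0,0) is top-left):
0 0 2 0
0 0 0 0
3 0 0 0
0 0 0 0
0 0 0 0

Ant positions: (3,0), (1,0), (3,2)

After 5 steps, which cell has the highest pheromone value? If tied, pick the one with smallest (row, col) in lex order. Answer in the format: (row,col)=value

Step 1: ant0:(3,0)->N->(2,0) | ant1:(1,0)->S->(2,0) | ant2:(3,2)->N->(2,2)
  grid max=6 at (2,0)
Step 2: ant0:(2,0)->N->(1,0) | ant1:(2,0)->N->(1,0) | ant2:(2,2)->N->(1,2)
  grid max=5 at (2,0)
Step 3: ant0:(1,0)->S->(2,0) | ant1:(1,0)->S->(2,0) | ant2:(1,2)->N->(0,2)
  grid max=8 at (2,0)
Step 4: ant0:(2,0)->N->(1,0) | ant1:(2,0)->N->(1,0) | ant2:(0,2)->E->(0,3)
  grid max=7 at (2,0)
Step 5: ant0:(1,0)->S->(2,0) | ant1:(1,0)->S->(2,0) | ant2:(0,3)->S->(1,3)
  grid max=10 at (2,0)
Final grid:
  0 0 0 0
  4 0 0 1
  10 0 0 0
  0 0 0 0
  0 0 0 0
Max pheromone 10 at (2,0)

Answer: (2,0)=10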